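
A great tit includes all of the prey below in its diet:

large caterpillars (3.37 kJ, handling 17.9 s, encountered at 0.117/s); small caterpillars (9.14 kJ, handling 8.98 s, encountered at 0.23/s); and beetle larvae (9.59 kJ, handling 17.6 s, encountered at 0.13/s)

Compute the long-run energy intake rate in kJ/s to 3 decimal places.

Energy encountered per unit search time: 0.117×3.37 + 0.23×9.14 + 0.13×9.59 = 3.743 kJ/s.
Handling time per unit search time: 0.117×17.9 + 0.23×8.98 + 0.13×17.6 = 6.448.
Rate = 3.743/(1 + 6.448) = 0.5026 kJ/s.

0.503 kJ/s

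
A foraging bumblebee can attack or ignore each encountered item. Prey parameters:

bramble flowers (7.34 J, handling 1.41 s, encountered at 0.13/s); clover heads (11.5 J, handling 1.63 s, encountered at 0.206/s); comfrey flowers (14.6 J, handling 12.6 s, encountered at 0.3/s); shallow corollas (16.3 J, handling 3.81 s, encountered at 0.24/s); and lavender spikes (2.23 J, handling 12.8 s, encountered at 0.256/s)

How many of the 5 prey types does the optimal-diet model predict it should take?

E/h in descending order: clover heads 7.06, bramble flowers 5.21, shallow corollas 4.28, comfrey flowers 1.16, lavender spikes 0.174 J/s. The optimal diet is the largest prefix of this list for which every included type satisfies E_i/h_i > R on the types above it.
Rate on top 1: 1.773. bramble flowers: 5.21 > 1.773 → include.
Rate on top 2: 2.188. shallow corollas: 4.28 > 2.188 → include.
Rate on top 3: 2.973. comfrey flowers: 1.16 < 2.973 → exclude; stop.
Optimal diet: clover heads, bramble flowers, shallow corollas — 3 of 5 types.

3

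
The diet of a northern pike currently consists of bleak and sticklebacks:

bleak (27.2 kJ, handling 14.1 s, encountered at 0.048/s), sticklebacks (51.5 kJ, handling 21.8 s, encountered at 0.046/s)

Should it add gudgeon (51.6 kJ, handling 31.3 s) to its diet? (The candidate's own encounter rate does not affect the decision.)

Yes

Current rate: (0.048×27.2 + 0.046×51.5)/(1 + 0.048×14.1 + 0.046×21.8) = 1.371 kJ/s.
Profitability of gudgeon: 51.6/31.3 = 1.649 kJ/s.
1.649 > 1.371, so adding gudgeon raises the average — include it.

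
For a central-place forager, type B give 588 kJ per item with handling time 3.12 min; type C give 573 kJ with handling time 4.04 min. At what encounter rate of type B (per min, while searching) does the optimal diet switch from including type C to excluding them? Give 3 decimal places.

Drop type C once their profitability E₂/h₂ falls below the rate achievable on type B alone: E₂/h₂ = λE₁/(1 + λh₁).
Solve for λ: λE₁h₂ = E₂(1 + λh₁) → λ(E₁h₂ − E₂h₁) = E₂ → λ = E₂/(E₁h₂ − E₂h₁).
λ = 573/(588×4.04 − 573×3.12) = 573/587.8 = 0.9749 per min.

0.975 per min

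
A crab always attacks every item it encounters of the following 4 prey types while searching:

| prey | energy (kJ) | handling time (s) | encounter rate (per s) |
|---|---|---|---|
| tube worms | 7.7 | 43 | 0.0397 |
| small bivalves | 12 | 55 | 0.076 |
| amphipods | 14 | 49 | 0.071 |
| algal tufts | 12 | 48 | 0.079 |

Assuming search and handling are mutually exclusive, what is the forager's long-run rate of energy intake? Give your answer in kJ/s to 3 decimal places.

0.223 kJ/s

Energy encountered per unit search time: 0.0397×7.7 + 0.076×12 + 0.071×14 + 0.079×12 = 3.16 kJ/s.
Handling time per unit search time: 0.0397×43 + 0.076×55 + 0.071×49 + 0.079×48 = 13.16.
Rate = 3.16/(1 + 13.16) = 0.2232 kJ/s.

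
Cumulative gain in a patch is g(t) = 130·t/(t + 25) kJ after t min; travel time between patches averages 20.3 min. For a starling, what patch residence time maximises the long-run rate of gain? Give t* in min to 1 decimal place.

Maximise g(t)/(T+t): set derivative to zero → g'(t)(T+t) = g(t).
g'(t) = 130·25/(t + 25)². Setting 130·25/(t+25)² = 130t/[(t+25)(20.3+t)] gives 25(20.3+t) = t(t+25), so t² = 25×20.3 = 507.5.
t* = √507.5 = 22.53 min.

22.5 min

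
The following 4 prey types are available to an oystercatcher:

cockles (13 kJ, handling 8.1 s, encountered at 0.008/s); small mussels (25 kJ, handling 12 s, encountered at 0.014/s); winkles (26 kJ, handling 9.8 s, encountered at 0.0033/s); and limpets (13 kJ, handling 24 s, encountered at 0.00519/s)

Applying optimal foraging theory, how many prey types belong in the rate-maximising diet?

4

E/h in descending order: winkles 2.65, small mussels 2.08, cockles 1.6, limpets 0.542 kJ/s. The optimal diet is the largest prefix of this list for which every included type satisfies E_i/h_i > R on the types above it.
Rate on top 1: 0.08311. small mussels: 2.08 > 0.08311 → include.
Rate on top 2: 0.3631. cockles: 1.6 > 0.3631 → include.
Rate on top 3: 0.4267. limpets: 0.542 > 0.4267 → include.
Optimal diet: winkles, small mussels, cockles, limpets — 4 of 4 types.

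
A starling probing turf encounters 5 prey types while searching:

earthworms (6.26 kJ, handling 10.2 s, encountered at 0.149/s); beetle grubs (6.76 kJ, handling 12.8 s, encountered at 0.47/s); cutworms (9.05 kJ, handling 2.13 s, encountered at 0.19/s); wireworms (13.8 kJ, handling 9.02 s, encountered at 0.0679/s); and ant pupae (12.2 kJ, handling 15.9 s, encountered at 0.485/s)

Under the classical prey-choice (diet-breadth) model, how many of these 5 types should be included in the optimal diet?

Profitabilities (E/h, kJ/s): cutworms 4.25, wireworms 1.53, ant pupae 0.767, earthworms 0.614, beetle grubs 0.528. Add prey in this order while the next type's profitability exceeds the intake rate on those already taken.
Rate on top 1: 1.224. wireworms: 1.53 > 1.224 → include.
Rate on top 2: 1.317. ant pupae: 0.767 < 1.317 → exclude; stop.
Optimal diet: cutworms, wireworms — 2 of 5 types.

2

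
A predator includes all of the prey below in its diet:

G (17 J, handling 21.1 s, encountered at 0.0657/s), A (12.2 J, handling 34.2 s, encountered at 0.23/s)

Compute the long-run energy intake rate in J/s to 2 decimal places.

Energy encountered per unit search time: 0.0657×17 + 0.23×12.2 = 3.923 J/s.
Handling time per unit search time: 0.0657×21.1 + 0.23×34.2 = 9.252.
Rate = 3.923/(1 + 9.252) = 0.3826 J/s.

0.38 J/s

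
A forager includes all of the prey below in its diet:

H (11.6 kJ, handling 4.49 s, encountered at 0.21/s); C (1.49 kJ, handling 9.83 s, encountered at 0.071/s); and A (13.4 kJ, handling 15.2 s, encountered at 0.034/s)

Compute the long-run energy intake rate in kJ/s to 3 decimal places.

R = (0.21×11.6 + 0.071×1.49 + 0.034×13.4) / (1 + 0.21×4.49 + 0.071×9.83 + 0.034×15.2) = 2.997/3.158 = 0.9493 kJ/s.

0.949 kJ/s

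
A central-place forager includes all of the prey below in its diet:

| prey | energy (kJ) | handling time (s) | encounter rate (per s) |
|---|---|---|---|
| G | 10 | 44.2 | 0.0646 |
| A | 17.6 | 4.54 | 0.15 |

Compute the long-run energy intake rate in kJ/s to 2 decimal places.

Energy encountered per unit search time: 0.0646×10 + 0.15×17.6 = 3.286 kJ/s.
Handling time per unit search time: 0.0646×44.2 + 0.15×4.54 = 3.536.
Rate = 3.286/(1 + 3.536) = 0.7244 kJ/s.

0.72 kJ/s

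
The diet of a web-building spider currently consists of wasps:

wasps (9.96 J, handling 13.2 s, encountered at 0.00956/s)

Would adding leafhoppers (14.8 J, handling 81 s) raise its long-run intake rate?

Intake rate on the current diet: R = (0.00956×9.96) / (1 + 0.00956×13.2) = 0.09522/1.126 = 0.08455 J/s.
leafhoppers: E/h = 14.8/81 = 0.1827 J/s.
0.1827 > 0.08455, so adding leafhoppers raises the average — include it.

Yes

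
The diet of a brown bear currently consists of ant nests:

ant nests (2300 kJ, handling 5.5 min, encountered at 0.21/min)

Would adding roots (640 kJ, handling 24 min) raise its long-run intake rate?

On ant nests alone, R = ΣλE/(1+Σλh) = 483/2.155 = 224.1 kJ/min.
Profitability of roots: 640/24 = 26.67 kJ/min.
Since 26.67 < R, time spent handling roots is better spent searching.

No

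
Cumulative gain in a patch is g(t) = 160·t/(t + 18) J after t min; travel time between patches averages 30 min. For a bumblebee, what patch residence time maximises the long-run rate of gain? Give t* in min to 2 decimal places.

23.24 min

Optimal t* satisfies g'(t*) = g(t*)/(T + t*).
g'(t) = 160·18/(t + 18)². Setting 160·18/(t+18)² = 160t/[(t+18)(30+t)] gives 18(30+t) = t(t+18), so t² = 18×30 = 540.
t* = √540 = 23.24 min.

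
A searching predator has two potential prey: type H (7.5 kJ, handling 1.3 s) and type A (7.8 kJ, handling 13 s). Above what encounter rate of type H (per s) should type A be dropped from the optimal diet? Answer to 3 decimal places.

At the threshold, the rate on type H alone equals the profitability of type A: λ·7.5/(1 + λ·1.3) = 7.8/13 = 0.6.
Rearranging, λ(7.5 − 0.6×1.3) = 0.6, so λ = 0.6/6.72 = 0.08929 per s.

0.089 per s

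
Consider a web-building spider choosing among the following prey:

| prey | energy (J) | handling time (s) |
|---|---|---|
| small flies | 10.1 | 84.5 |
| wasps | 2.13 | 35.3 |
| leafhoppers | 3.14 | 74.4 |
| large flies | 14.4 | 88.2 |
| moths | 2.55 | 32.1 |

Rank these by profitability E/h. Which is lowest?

leafhoppers

In descending order of E/h:
large flies: 14.4/88.2 = 0.163 J/s
small flies: 10.1/84.5 = 0.12 J/s
moths: 2.55/32.1 = 0.0794 J/s
wasps: 2.13/35.3 = 0.0603 J/s
leafhoppers: 3.14/74.4 = 0.0422 J/s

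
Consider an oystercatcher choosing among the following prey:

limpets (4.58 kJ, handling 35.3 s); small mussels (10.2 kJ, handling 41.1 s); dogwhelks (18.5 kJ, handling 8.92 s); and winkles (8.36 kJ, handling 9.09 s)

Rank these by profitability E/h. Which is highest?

In descending order of E/h:
dogwhelks: 18.5/8.92 = 2.07 kJ/s
winkles: 8.36/9.09 = 0.92 kJ/s
small mussels: 10.2/41.1 = 0.248 kJ/s
limpets: 4.58/35.3 = 0.13 kJ/s

dogwhelks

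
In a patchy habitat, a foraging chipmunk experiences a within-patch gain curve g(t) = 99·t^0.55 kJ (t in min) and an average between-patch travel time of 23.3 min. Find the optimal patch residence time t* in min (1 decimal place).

28.5 min

Optimal t* satisfies g'(t*) = g(t*)/(T + t*).
g'(t) = 0.55·99·t^-0.45. Setting 0.55·99·t^-0.45 = 99·t^0.55/(23.3+t) gives 0.55(23.3+t) = t, so 0.45·t = 0.55×23.3.
t* = 0.55×23.3/0.45 = 28.48 min.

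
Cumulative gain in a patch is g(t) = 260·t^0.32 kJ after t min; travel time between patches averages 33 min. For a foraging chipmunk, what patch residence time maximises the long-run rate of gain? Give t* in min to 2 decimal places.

By the marginal value theorem, leave when the instantaneous gain rate g'(t) equals the habitat-wide average g(t)/(T + t).
g'(t) = 0.32·260·t^-0.68. Setting 0.32·260·t^-0.68 = 260·t^0.32/(33+t) gives 0.32(33+t) = t, so 0.68·t = 0.32×33.
t* = 0.32×33/0.68 = 15.53 min.

15.53 min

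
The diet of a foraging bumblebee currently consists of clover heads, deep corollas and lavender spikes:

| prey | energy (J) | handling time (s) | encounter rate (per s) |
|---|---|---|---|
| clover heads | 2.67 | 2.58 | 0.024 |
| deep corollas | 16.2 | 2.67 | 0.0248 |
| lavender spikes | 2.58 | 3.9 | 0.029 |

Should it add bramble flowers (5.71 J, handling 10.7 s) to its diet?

Yes

Intake rate on the current diet: R = (0.024×2.67 + 0.0248×16.2 + 0.029×2.58) / (1 + 0.024×2.58 + 0.0248×2.67 + 0.029×3.9) = 0.5407/1.241 = 0.4356 J/s.
Profitability of bramble flowers: 5.71/10.7 = 0.5336 J/s.
0.5336 > 0.4356, so adding bramble flowers raises the average — include it.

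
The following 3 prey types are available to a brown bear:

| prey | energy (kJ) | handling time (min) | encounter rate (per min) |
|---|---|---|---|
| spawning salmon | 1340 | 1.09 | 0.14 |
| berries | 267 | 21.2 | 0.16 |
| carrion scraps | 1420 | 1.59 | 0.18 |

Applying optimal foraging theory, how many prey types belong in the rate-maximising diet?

E/h in descending order: spawning salmon 1.23e+03, carrion scraps 893, berries 12.6 kJ/min. The optimal diet is the largest prefix of this list for which every included type satisfies E_i/h_i > R on the types above it.
Rate on top 1: 162.8. carrion scraps: 893 > 162.8 → include.
Rate on top 2: 308. berries: 12.6 < 308 → exclude; stop.
Optimal diet: spawning salmon, carrion scraps — 2 of 3 types.

2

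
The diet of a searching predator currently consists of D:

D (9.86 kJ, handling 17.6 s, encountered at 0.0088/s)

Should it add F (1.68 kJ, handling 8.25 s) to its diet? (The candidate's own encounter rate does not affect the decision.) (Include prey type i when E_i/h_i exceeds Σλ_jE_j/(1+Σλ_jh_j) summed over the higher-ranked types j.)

Current rate: (0.0088×9.86)/(1 + 0.0088×17.6) = 0.07513 kJ/s.
Profitability of F: 1.68/8.25 = 0.2036 kJ/s.
Since 0.2036 > R, including F increases the long-run rate.

Yes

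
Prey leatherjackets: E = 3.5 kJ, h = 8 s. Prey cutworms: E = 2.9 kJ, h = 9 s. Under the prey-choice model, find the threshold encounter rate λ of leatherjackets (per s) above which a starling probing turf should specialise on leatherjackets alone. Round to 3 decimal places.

0.349 per s

At the threshold, the rate on leatherjackets alone equals the profitability of cutworms: λ·3.5/(1 + λ·8) = 2.9/9 = 0.3222.
Rearranging, λ(3.5 − 0.3222×8) = 0.3222, so λ = 0.3222/0.9222 = 0.3494 per s.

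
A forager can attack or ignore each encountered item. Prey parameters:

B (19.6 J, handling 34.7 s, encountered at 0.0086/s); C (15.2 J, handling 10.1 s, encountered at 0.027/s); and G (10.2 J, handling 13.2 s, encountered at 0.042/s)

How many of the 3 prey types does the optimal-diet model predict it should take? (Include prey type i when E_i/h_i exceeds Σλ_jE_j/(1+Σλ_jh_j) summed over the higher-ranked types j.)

Rank by E/h (J/s): C 1.5, G 0.773, B 0.565. Include each in turn until the next type's E/h falls below the running intake rate.
Rate on top 1: 0.3225. G: 0.773 > 0.3225 → include.
Rate on top 2: 0.4591. B: 0.565 > 0.4591 → include.
Optimal diet: C, G, B — 3 of 3 types.

3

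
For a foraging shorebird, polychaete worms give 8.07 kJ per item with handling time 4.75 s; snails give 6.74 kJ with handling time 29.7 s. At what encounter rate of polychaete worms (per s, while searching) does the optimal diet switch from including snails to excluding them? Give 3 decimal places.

At the threshold, the rate on polychaete worms alone equals the profitability of snails: λ·8.07/(1 + λ·4.75) = 6.74/29.7 = 0.2269.
Rearranging, λ(8.07 − 0.2269×4.75) = 0.2269, so λ = 0.2269/6.992 = 0.03246 per s.

0.032 per s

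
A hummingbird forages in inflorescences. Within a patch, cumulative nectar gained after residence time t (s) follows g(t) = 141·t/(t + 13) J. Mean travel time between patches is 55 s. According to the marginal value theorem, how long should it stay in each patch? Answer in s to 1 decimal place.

Optimal t* satisfies g'(t*) = g(t*)/(T + t*).
g'(t) = 141·13/(t + 13)². Setting 141·13/(t+13)² = 141t/[(t+13)(55+t)] gives 13(55+t) = t(t+13), so t² = 13×55 = 715.
t* = √715 = 26.74 s.

26.7 s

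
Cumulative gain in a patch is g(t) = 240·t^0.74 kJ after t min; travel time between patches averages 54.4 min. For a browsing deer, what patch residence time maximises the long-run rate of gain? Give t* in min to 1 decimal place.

154.8 min

By the marginal value theorem, leave when the instantaneous gain rate g'(t) equals the habitat-wide average g(t)/(T + t).
g'(t) = 0.74·240·t^-0.26. Setting 0.74·240·t^-0.26 = 240·t^0.74/(54.4+t) gives 0.74(54.4+t) = t, so 0.26·t = 0.74×54.4.
t* = 0.74×54.4/0.26 = 154.8 min.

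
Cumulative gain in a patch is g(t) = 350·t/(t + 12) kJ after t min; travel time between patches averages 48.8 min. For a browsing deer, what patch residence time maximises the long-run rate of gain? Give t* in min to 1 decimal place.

Optimal t* satisfies g'(t*) = g(t*)/(T + t*).
g'(t) = 350·12/(t + 12)². Setting 350·12/(t+12)² = 350t/[(t+12)(48.8+t)] gives 12(48.8+t) = t(t+12), so t² = 12×48.8 = 585.6.
t* = √585.6 = 24.2 min.

24.2 min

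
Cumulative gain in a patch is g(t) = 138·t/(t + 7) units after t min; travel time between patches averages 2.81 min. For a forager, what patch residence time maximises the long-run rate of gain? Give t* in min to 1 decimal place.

Optimal t* satisfies g'(t*) = g(t*)/(T + t*).
g'(t) = 138·7/(t + 7)². Setting 138·7/(t+7)² = 138t/[(t+7)(2.81+t)] gives 7(2.81+t) = t(t+7), so t² = 7×2.81 = 19.67.
t* = √19.67 = 4.435 min.

4.4 min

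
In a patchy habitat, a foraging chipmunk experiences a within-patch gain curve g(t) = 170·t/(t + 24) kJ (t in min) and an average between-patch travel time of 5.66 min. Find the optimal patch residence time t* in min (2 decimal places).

Maximise g(t)/(T+t): set derivative to zero → g'(t)(T+t) = g(t).
g'(t) = 170·24/(t + 24)². Setting 170·24/(t+24)² = 170t/[(t+24)(5.66+t)] gives 24(5.66+t) = t(t+24), so t² = 24×5.66 = 135.8.
t* = √135.8 = 11.66 min.

11.66 min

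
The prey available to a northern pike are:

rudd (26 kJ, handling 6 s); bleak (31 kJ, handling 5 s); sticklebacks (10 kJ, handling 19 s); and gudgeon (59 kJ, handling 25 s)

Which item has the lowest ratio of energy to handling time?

In descending order of E/h:
bleak: 31/5 = 6.2 kJ/s
rudd: 26/6 = 4.33 kJ/s
gudgeon: 59/25 = 2.36 kJ/s
sticklebacks: 10/19 = 0.526 kJ/s

sticklebacks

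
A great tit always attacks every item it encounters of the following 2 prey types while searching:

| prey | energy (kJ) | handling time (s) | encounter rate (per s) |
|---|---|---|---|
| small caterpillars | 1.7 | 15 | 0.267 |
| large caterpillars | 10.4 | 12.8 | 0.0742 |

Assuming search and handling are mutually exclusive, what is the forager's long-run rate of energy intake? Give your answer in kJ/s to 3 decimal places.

R = Σλ_iE_i / (1 + Σλ_ih_i)
Numerator: 0.267×1.7 + 0.0742×10.4 = 1.226
Denominator: 1 + 0.267×15 + 0.0742×12.8 = 5.955
R = 1.226/5.955 = 0.2058 kJ/s

0.206 kJ/s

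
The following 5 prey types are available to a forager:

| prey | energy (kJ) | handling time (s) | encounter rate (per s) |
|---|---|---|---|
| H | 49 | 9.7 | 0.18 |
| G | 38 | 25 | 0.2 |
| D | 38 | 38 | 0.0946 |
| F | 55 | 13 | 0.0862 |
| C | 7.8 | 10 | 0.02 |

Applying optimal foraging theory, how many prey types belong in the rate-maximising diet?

2

Profitabilities (E/h, kJ/s): H 5.05, F 4.23, G 1.52, D 1, C 0.78. Add prey in this order while the next type's profitability exceeds the intake rate on those already taken.
Rate on top 1: 3.212. F: 4.23 > 3.212 → include.
Rate on top 2: 3.507. G: 1.52 < 3.507 → exclude; stop.
Optimal diet: H, F — 2 of 5 types.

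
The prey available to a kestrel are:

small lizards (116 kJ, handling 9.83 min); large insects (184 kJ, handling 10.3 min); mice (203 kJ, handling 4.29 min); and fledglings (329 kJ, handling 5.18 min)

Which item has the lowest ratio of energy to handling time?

In descending order of E/h:
fledglings: 329/5.18 = 63.5 kJ/min
mice: 203/4.29 = 47.3 kJ/min
large insects: 184/10.3 = 17.9 kJ/min
small lizards: 116/9.83 = 11.8 kJ/min

small lizards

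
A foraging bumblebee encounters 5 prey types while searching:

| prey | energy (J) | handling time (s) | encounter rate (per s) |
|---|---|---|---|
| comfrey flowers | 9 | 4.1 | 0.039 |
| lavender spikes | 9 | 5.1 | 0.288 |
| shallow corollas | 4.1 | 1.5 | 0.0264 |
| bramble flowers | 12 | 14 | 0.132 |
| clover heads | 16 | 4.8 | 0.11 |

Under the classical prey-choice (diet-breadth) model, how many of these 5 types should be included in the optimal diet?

E/h in descending order: clover heads 3.33, shallow corollas 2.73, comfrey flowers 2.2, lavender spikes 1.76, bramble flowers 0.857 J/s. The optimal diet is the largest prefix of this list for which every included type satisfies E_i/h_i > R on the types above it.
Rate on top 1: 1.152. shallow corollas: 2.73 > 1.152 → include.
Rate on top 2: 1.192. comfrey flowers: 2.2 > 1.192 → include.
Rate on top 3: 1.285. lavender spikes: 1.76 > 1.285 → include.
Rate on top 4: 1.505. bramble flowers: 0.857 < 1.505 → exclude; stop.
Optimal diet: clover heads, shallow corollas, comfrey flowers, lavender spikes — 4 of 5 types.

4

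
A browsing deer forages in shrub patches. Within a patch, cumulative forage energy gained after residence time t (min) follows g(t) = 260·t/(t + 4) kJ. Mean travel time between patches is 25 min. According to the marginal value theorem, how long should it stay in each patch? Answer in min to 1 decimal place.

Maximise g(t)/(T+t): set derivative to zero → g'(t)(T+t) = g(t).
g'(t) = 260·4/(t + 4)². Setting 260·4/(t+4)² = 260t/[(t+4)(25+t)] gives 4(25+t) = t(t+4), so t² = 4×25 = 100.
t* = √100 = 10 min.

10.0 min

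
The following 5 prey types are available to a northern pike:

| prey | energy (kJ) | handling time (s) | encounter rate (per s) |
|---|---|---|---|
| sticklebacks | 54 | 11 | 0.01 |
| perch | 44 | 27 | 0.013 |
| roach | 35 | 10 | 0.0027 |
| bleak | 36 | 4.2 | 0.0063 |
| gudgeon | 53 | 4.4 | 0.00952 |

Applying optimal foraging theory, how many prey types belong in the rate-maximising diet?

5

Profitabilities (E/h, kJ/s): gudgeon 12, bleak 8.57, sticklebacks 4.91, roach 3.5, perch 1.63. Add prey in this order while the next type's profitability exceeds the intake rate on those already taken.
Rate on top 1: 0.4843. bleak: 8.57 > 0.4843 → include.
Rate on top 2: 0.6846. sticklebacks: 4.91 > 0.6846 → include.
Rate on top 3: 1.079. roach: 3.5 > 1.079 → include.
Rate on top 4: 1.133. perch: 1.63 > 1.133 → include.
Optimal diet: gudgeon, bleak, sticklebacks, roach, perch — 5 of 5 types.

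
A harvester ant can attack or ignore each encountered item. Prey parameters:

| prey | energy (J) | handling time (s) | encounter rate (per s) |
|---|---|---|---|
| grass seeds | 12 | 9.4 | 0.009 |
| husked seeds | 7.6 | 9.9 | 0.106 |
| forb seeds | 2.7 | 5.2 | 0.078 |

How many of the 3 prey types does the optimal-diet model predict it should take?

Rank by E/h (J/s): grass seeds 1.28, husked seeds 0.768, forb seeds 0.519. Include each in turn until the next type's E/h falls below the running intake rate.
Rate on top 1: 0.09958. husked seeds: 0.768 > 0.09958 → include.
Rate on top 2: 0.4281. forb seeds: 0.519 > 0.4281 → include.
Optimal diet: grass seeds, husked seeds, forb seeds — 3 of 3 types.

3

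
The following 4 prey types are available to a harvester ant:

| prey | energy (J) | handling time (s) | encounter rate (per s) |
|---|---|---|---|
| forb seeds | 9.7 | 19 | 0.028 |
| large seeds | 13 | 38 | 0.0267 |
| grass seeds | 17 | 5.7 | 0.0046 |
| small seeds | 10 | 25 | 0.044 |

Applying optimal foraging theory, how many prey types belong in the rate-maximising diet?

4

Rank by E/h (J/s): grass seeds 2.98, forb seeds 0.511, small seeds 0.4, large seeds 0.342. Include each in turn until the next type's E/h falls below the running intake rate.
Rate on top 1: 0.0762. forb seeds: 0.511 > 0.0762 → include.
Rate on top 2: 0.2245. small seeds: 0.4 > 0.2245 → include.
Rate on top 3: 0.2971. large seeds: 0.342 > 0.2971 → include.
Optimal diet: grass seeds, forb seeds, small seeds, large seeds — 4 of 4 types.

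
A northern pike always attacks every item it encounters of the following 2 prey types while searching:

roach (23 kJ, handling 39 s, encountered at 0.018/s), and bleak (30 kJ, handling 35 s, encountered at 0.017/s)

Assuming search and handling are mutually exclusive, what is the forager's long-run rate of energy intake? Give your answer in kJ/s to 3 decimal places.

R = (0.018×23 + 0.017×30) / (1 + 0.018×39 + 0.017×35) = 0.924/2.297 = 0.4023 kJ/s.

0.402 kJ/s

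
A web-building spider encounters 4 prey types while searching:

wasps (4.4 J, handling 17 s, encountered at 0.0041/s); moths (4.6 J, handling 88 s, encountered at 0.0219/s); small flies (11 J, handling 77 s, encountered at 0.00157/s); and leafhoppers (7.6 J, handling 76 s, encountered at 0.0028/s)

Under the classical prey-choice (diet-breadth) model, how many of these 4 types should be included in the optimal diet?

Profitabilities (E/h, J/s): wasps 0.259, small flies 0.143, leafhoppers 0.1, moths 0.0523. Add prey in this order while the next type's profitability exceeds the intake rate on those already taken.
Rate on top 1: 0.01686. small flies: 0.143 > 0.01686 → include.
Rate on top 2: 0.02966. leafhoppers: 0.1 > 0.02966 → include.
Rate on top 3: 0.04032. moths: 0.0523 > 0.04032 → include.
Optimal diet: wasps, small flies, leafhoppers, moths — 4 of 4 types.

4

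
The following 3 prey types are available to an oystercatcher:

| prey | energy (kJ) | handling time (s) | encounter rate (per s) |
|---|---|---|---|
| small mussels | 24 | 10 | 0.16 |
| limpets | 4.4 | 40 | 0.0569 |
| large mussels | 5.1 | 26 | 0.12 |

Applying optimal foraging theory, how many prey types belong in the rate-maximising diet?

Profitabilities (E/h, kJ/s): small mussels 2.4, large mussels 0.196, limpets 0.11. Add prey in this order while the next type's profitability exceeds the intake rate on those already taken.
Rate on top 1: 1.477. large mussels: 0.196 < 1.477 → exclude; stop.
Optimal diet: small mussels — 1 of 3 types.

1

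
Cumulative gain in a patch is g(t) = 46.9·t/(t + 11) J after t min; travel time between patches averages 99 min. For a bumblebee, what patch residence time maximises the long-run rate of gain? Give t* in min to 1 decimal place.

Maximise g(t)/(T+t): set derivative to zero → g'(t)(T+t) = g(t).
g'(t) = 46.9·11/(t + 11)². Setting 46.9·11/(t+11)² = 46.9t/[(t+11)(99+t)] gives 11(99+t) = t(t+11), so t² = 11×99 = 1089.
t* = √1089 = 33 min.

33.0 min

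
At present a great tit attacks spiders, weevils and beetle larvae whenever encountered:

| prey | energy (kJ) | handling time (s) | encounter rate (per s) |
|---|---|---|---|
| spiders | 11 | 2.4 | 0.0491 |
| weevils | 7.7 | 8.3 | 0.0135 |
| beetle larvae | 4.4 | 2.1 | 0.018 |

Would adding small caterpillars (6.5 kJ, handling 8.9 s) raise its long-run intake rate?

Intake rate on the current diet: R = (0.0491×11 + 0.0135×7.7 + 0.018×4.4) / (1 + 0.0491×2.4 + 0.0135×8.3 + 0.018×2.1) = 0.7233/1.268 = 0.5705 kJ/s.
small caterpillars: E/h = 6.5/8.9 = 0.7303 kJ/s.
Since 0.7303 > R, including small caterpillars increases the long-run rate.

Yes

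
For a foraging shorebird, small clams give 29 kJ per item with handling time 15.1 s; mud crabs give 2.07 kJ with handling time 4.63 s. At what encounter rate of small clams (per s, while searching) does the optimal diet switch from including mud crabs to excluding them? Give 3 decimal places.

Drop mud crabs once their profitability E₂/h₂ falls below the rate achievable on small clams alone: E₂/h₂ = λE₁/(1 + λh₁).
Solve for λ: λE₁h₂ = E₂(1 + λh₁) → λ(E₁h₂ − E₂h₁) = E₂ → λ = E₂/(E₁h₂ − E₂h₁).
λ = 2.07/(29×4.63 − 2.07×15.1) = 2.07/103 = 0.02009 per s.

0.020 per s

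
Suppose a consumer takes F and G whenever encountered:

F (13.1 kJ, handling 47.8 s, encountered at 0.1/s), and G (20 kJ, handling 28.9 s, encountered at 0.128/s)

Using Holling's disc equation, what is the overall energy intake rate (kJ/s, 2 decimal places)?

Energy encountered per unit search time: 0.1×13.1 + 0.128×20 = 3.87 kJ/s.
Handling time per unit search time: 0.1×47.8 + 0.128×28.9 = 8.479.
Rate = 3.87/(1 + 8.479) = 0.4083 kJ/s.

0.41 kJ/s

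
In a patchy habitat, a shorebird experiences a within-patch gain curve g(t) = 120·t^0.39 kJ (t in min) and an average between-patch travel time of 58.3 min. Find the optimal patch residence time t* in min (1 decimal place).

Optimal t* satisfies g'(t*) = g(t*)/(T + t*).
g'(t) = 0.39·120·t^-0.61. Setting 0.39·120·t^-0.61 = 120·t^0.39/(58.3+t) gives 0.39(58.3+t) = t, so 0.61·t = 0.39×58.3.
t* = 0.39×58.3/0.61 = 37.27 min.

37.3 min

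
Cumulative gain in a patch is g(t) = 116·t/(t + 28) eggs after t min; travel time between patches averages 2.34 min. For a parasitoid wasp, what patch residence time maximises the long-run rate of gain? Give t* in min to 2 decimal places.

8.09 min

Optimal t* satisfies g'(t*) = g(t*)/(T + t*).
g'(t) = 116·28/(t + 28)². Setting 116·28/(t+28)² = 116t/[(t+28)(2.34+t)] gives 28(2.34+t) = t(t+28), so t² = 28×2.34 = 65.52.
t* = √65.52 = 8.094 min.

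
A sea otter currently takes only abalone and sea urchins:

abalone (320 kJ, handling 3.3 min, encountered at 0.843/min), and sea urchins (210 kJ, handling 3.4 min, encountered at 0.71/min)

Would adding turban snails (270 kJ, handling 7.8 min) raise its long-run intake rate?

No

On abalone and sea urchins alone, R = ΣλE/(1+Σλh) = 418.9/6.196 = 67.6 kJ/min.
turban snails: E/h = 270/7.8 = 34.62 kJ/min.
34.62 < 67.6, so adding turban snails would lower the average — exclude it.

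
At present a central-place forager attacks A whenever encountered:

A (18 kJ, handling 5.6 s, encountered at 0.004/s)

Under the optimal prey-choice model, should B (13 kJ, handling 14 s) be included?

Yes

On A alone, R = ΣλE/(1+Σλh) = 0.072/1.022 = 0.07042 kJ/s.
Profitability of B: 13/14 = 0.9286 kJ/s.
0.9286 > 0.07042, so adding B raises the average — include it.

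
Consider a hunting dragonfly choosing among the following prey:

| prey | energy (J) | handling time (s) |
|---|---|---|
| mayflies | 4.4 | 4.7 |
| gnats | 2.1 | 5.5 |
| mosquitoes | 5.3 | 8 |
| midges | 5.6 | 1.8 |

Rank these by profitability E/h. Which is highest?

In descending order of E/h:
midges: 5.6/1.8 = 3.11 J/s
mayflies: 4.4/4.7 = 0.936 J/s
mosquitoes: 5.3/8 = 0.662 J/s
gnats: 2.1/5.5 = 0.382 J/s

midges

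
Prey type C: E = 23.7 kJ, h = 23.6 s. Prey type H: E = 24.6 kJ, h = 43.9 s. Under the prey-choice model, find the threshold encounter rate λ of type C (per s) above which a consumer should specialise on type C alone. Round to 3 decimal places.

Drop type H once their profitability E₂/h₂ falls below the rate achievable on type C alone: E₂/h₂ = λE₁/(1 + λh₁).
Solve for λ: λE₁h₂ = E₂(1 + λh₁) → λ(E₁h₂ − E₂h₁) = E₂ → λ = E₂/(E₁h₂ − E₂h₁).
λ = 24.6/(23.7×43.9 − 24.6×23.6) = 24.6/459.9 = 0.05349 per s.

0.053 per s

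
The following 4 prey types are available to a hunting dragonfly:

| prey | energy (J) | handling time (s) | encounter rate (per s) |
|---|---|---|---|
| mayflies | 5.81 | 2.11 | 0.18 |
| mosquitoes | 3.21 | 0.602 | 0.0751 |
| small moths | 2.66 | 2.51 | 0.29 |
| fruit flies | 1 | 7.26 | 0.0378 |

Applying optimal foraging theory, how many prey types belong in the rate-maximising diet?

3

E/h in descending order: mosquitoes 5.33, mayflies 2.75, small moths 1.06, fruit flies 0.138 J/s. The optimal diet is the largest prefix of this list for which every included type satisfies E_i/h_i > R on the types above it.
Rate on top 1: 0.2306. mayflies: 2.75 > 0.2306 → include.
Rate on top 2: 0.9031. small moths: 1.06 > 0.9031 → include.
Rate on top 3: 0.956. fruit flies: 0.138 < 0.956 → exclude; stop.
Optimal diet: mosquitoes, mayflies, small moths — 3 of 4 types.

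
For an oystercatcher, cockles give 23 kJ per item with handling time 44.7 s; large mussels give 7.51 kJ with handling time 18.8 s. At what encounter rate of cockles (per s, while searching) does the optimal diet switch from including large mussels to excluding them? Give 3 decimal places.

At the threshold, the rate on cockles alone equals the profitability of large mussels: λ·23/(1 + λ·44.7) = 7.51/18.8 = 0.3995.
Rearranging, λ(23 − 0.3995×44.7) = 0.3995, so λ = 0.3995/5.144 = 0.07766 per s.

0.078 per s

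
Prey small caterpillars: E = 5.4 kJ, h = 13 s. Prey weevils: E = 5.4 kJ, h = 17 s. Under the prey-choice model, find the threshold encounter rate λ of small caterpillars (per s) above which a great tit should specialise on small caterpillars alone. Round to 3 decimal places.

Drop weevils once their profitability E₂/h₂ falls below the rate achievable on small caterpillars alone: E₂/h₂ = λE₁/(1 + λh₁).
Solve for λ: λE₁h₂ = E₂(1 + λh₁) → λ(E₁h₂ − E₂h₁) = E₂ → λ = E₂/(E₁h₂ − E₂h₁).
λ = 5.4/(5.4×17 − 5.4×13) = 5.4/21.6 = 0.25 per s.

0.250 per s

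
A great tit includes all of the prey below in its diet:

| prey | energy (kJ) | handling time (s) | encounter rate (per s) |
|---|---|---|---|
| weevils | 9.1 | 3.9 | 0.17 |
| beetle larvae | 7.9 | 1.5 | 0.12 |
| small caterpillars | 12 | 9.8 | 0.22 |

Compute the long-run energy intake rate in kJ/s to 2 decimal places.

R = (0.17×9.1 + 0.12×7.9 + 0.22×12) / (1 + 0.17×3.9 + 0.12×1.5 + 0.22×9.8) = 5.135/3.999 = 1.284 kJ/s.

1.28 kJ/s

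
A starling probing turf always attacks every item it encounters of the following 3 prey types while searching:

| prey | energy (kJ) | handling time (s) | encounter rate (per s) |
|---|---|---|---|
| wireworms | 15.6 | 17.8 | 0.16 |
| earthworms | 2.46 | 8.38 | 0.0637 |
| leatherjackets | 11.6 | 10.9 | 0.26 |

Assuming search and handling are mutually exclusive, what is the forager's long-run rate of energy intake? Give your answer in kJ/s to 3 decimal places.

R = (0.16×15.6 + 0.0637×2.46 + 0.26×11.6) / (1 + 0.16×17.8 + 0.0637×8.38 + 0.26×10.9) = 5.669/7.216 = 0.7856 kJ/s.

0.786 kJ/s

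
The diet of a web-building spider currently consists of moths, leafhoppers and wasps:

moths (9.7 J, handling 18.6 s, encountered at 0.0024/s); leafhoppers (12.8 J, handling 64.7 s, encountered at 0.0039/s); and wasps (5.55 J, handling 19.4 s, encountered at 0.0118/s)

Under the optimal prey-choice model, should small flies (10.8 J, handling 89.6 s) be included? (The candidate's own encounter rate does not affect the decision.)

On moths, leafhoppers and wasps alone, R = ΣλE/(1+Σλh) = 0.1387/1.526 = 0.09089 J/s.
Profitability of small flies: 10.8/89.6 = 0.1205 J/s.
0.1205 > 0.09089, so adding small flies raises the average — include it.

Yes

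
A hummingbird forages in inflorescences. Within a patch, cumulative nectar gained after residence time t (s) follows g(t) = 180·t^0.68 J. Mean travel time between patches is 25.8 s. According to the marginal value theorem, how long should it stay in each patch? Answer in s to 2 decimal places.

By the marginal value theorem, leave when the instantaneous gain rate g'(t) equals the habitat-wide average g(t)/(T + t).
g'(t) = 0.68·180·t^-0.32. Setting 0.68·180·t^-0.32 = 180·t^0.68/(25.8+t) gives 0.68(25.8+t) = t, so 0.32·t = 0.68×25.8.
t* = 0.68×25.8/0.32 = 54.83 s.

54.83 s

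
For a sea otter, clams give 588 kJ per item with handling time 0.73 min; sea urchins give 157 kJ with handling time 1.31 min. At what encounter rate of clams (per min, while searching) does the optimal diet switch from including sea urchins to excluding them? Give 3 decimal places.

At the threshold, the rate on clams alone equals the profitability of sea urchins: λ·588/(1 + λ·0.73) = 157/1.31 = 119.8.
Rearranging, λ(588 − 119.8×0.73) = 119.8, so λ = 119.8/500.5 = 0.2394 per min.

0.239 per min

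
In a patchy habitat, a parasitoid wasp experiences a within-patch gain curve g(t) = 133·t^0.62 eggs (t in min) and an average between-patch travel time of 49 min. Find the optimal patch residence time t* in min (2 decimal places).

79.95 min

Maximise g(t)/(T+t): set derivative to zero → g'(t)(T+t) = g(t).
g'(t) = 0.62·133·t^-0.38. Setting 0.62·133·t^-0.38 = 133·t^0.62/(49+t) gives 0.62(49+t) = t, so 0.38·t = 0.62×49.
t* = 0.62×49/0.38 = 79.95 min.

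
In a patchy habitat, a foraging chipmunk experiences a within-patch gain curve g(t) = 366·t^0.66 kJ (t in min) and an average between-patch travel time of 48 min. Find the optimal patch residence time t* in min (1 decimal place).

By the marginal value theorem, leave when the instantaneous gain rate g'(t) equals the habitat-wide average g(t)/(T + t).
g'(t) = 0.66·366·t^-0.34. Setting 0.66·366·t^-0.34 = 366·t^0.66/(48+t) gives 0.66(48+t) = t, so 0.34·t = 0.66×48.
t* = 0.66×48/0.34 = 93.18 min.

93.2 min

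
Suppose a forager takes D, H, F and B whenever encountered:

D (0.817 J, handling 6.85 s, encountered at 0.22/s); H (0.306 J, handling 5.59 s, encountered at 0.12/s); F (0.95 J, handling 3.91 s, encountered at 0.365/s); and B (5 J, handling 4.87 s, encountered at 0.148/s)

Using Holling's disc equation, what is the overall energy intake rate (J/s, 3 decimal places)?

R = (0.22×0.817 + 0.12×0.306 + 0.365×0.95 + 0.148×5) / (1 + 0.22×6.85 + 0.12×5.59 + 0.365×3.91 + 0.148×4.87) = 1.303/5.326 = 0.2447 J/s.

0.245 J/s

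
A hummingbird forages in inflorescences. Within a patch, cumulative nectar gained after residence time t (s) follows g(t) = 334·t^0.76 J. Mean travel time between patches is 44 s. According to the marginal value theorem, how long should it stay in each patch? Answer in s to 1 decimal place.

139.3 s

Optimal t* satisfies g'(t*) = g(t*)/(T + t*).
g'(t) = 0.76·334·t^-0.24. Setting 0.76·334·t^-0.24 = 334·t^0.76/(44+t) gives 0.76(44+t) = t, so 0.24·t = 0.76×44.
t* = 0.76×44/0.24 = 139.3 s.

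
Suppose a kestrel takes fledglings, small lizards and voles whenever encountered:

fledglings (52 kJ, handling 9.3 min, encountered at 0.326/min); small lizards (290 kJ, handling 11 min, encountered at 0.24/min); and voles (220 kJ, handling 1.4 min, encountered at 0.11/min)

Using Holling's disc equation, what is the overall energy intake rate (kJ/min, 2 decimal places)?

16.23 kJ/min

R = Σλ_iE_i / (1 + Σλ_ih_i)
Numerator: 0.326×52 + 0.24×290 + 0.11×220 = 110.8
Denominator: 1 + 0.326×9.3 + 0.24×11 + 0.11×1.4 = 6.826
R = 110.8/6.826 = 16.23 kJ/min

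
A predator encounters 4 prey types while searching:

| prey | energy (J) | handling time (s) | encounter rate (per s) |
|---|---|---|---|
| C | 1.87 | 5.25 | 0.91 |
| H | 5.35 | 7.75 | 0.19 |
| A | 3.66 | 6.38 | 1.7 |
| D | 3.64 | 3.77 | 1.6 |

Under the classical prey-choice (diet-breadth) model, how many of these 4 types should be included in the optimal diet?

1

Profitabilities (E/h, J/s): D 0.966, H 0.69, A 0.574, C 0.356. Add prey in this order while the next type's profitability exceeds the intake rate on those already taken.
Rate on top 1: 0.8282. H: 0.69 < 0.8282 → exclude; stop.
Optimal diet: D — 1 of 4 types.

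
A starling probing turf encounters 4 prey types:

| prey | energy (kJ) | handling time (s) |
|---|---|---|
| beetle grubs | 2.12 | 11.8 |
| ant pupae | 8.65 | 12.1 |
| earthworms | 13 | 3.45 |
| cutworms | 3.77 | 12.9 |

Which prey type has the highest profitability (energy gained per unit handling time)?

earthworms

Profitability E/h (kJ/s): beetle grubs = 2.12/11.8 = 0.18, ant pupae = 8.65/12.1 = 0.715, earthworms = 13/3.45 = 3.77, cutworms = 3.77/12.9 = 0.292.
Ranked: earthworms > ant pupae > cutworms > beetle grubs.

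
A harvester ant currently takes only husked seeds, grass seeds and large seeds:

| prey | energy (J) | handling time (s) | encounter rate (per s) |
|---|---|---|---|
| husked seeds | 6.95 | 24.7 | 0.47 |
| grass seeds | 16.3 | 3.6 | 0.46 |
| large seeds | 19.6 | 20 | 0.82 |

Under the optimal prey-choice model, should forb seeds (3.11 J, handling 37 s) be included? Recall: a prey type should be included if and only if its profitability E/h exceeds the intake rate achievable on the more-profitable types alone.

Intake rate on the current diet: R = (0.47×6.95 + 0.46×16.3 + 0.82×19.6) / (1 + 0.47×24.7 + 0.46×3.6 + 0.82×20) = 26.84/30.66 = 0.8752 J/s.
Profitability of forb seeds: 3.11/37 = 0.08405 J/s.
0.08405 < 0.8752, so adding forb seeds would lower the average — exclude it.

No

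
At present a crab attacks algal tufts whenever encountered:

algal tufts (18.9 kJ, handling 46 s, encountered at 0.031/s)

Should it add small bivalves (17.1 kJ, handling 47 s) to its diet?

Current rate: (0.031×18.9)/(1 + 0.031×46) = 0.2415 kJ/s.
Profitability of small bivalves: 17.1/47 = 0.3638 kJ/s.
Since 0.3638 > R, including small bivalves increases the long-run rate.

Yes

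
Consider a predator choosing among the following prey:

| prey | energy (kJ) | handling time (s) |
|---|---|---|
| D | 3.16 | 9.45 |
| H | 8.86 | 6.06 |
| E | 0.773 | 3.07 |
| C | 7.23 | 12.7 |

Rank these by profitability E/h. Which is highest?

In descending order of E/h:
H: 8.86/6.06 = 1.46 kJ/s
C: 7.23/12.7 = 0.569 kJ/s
D: 3.16/9.45 = 0.334 kJ/s
E: 0.773/3.07 = 0.252 kJ/s

H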